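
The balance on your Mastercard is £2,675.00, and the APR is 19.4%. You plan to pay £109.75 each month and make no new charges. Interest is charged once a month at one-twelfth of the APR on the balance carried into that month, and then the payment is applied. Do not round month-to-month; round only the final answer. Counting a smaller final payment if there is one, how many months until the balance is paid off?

32 payments

Monthly rate r = 19.4%/12 = 1.61667% = 0.0161667.
Recurrence: B ← B·(1+r) − £109.75.
Month 1: interest £43.25; balance after payment £2,608.50.
Month 2: interest £42.17; balance after payment £2,540.92.
Closed form: n = −ln(1 − rB₀/P)/ln(1+r) = −ln(0.60596)/ln(1.01617) ≈ 31.236, so the balance reaches zero during payment 32.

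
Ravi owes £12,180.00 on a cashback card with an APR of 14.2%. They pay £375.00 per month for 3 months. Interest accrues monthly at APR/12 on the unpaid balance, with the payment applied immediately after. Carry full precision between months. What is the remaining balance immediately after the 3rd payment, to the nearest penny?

£11,479.16

Monthly rate r = 14.2%/12 = 1.18333% = 0.0118333.
Each month: B ← B·(1+r) − £375.00.
Month 1: interest £144.13; balance after payment £11,949.13.
Month 2: interest £141.40; balance after payment £11,715.53.
Month 3: interest £138.63; balance after payment £11,479.16.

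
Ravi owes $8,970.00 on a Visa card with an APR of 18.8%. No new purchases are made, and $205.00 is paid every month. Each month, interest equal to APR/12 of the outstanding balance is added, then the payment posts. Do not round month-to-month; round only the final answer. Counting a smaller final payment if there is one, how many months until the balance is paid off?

75 months

Monthly rate r = 18.8%/12 = 1.56667% = 0.0156667.
Recurrence: B ← B·(1+r) − $205.00.
Month 1: interest $140.53; balance after payment $8,905.53.
Month 2: interest $139.52; balance after payment $8,840.05.
Closed form: n = −ln(1 − rB₀/P)/ln(1+r) = −ln(0.31449)/ln(1.01567) ≈ 74.416, so the balance reaches zero during payment 75.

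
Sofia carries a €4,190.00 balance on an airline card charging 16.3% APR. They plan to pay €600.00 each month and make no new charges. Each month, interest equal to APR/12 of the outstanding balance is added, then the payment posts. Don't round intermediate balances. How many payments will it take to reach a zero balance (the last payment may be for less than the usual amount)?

Monthly rate r = 16.3%/12 = 1.35833% = 0.0135833.
Recurrence: B ← B·(1+r) − €600.00.
Month 1: interest €56.91; balance after payment €3,646.91.
Month 2: interest €49.54; balance after payment €3,096.45.
Closed form: n = −ln(1 − rB₀/P)/ln(1+r) = −ln(0.90514)/ln(1.01358) ≈ 7.387, so the balance reaches zero during payment 8.

8 months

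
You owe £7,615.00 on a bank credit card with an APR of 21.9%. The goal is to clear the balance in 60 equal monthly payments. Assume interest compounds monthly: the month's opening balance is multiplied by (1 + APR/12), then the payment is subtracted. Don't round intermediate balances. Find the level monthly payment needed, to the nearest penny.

Monthly rate r = 21.9%/12 = 1.825% = 0.01825.
Level-payment amortization: P = B₀·r / (1 − (1+r)^(−n)) = 7615.00·0.01825 / (1 − 1.01825^(−60)).
Denominator 1 − (1+r)^(−60) = 0.662141481.
P = 138.974 / 0.662141481 ≈ 209.89.

£209.89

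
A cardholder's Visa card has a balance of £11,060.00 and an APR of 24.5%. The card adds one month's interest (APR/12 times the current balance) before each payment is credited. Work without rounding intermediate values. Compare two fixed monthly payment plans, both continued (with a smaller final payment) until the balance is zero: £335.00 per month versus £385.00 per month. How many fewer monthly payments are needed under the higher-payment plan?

12 fewer payments

Monthly rate r = 24.5%/12 = 2.04167% = 0.0204167.
At £335.00/mo: n = ⌈−ln(1 − rB₀/P)/ln(1+r)⌉ = 56 payments (last £156.96); total interest = total paid − £11,060.00 = £7,521.96.
At £385.00/mo: 44 payments (last £268.65); total interest £5,763.65.
Payments saved = 56 − 44 = 12.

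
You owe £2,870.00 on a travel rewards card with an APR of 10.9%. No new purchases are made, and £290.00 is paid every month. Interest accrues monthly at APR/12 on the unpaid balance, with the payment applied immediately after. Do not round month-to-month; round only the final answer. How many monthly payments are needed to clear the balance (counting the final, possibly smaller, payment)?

Monthly rate r = 10.9%/12 = 0.908333% = 0.00908333.
Recurrence: B ← B·(1+r) − £290.00.
Month 1: interest £26.07; balance after payment £2,606.07.
Month 2: interest £23.67; balance after payment £2,339.74.
Closed form: n = −ln(1 − rB₀/P)/ln(1+r) = −ln(0.91011)/ln(1.00908) ≈ 10.417, so the balance reaches zero during payment 11.

11 payments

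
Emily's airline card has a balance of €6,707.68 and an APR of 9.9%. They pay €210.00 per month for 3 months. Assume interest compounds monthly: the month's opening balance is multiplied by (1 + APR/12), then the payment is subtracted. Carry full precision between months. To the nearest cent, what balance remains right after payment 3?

Monthly rate r = 9.9%/12 = 0.825% = 0.00825.
Each month: B ← B·(1+r) − €210.00.
Month 1: interest €55.34; balance after payment €6,553.02.
Month 2: interest €54.06; balance after payment €6,397.08.
Month 3: interest €52.78; balance after payment €6,239.86.

€6,239.86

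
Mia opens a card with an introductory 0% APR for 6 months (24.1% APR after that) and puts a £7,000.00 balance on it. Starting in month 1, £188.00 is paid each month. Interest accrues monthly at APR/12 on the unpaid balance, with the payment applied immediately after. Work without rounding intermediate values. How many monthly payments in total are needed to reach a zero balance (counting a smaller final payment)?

Promo months 1–6 at r₀ = 0%/12 = 0; months 7+ at r₁ = 24.1%/12 = 0.0200833.
After month 6 (no interest yet): B = £7,000.00 − 6·£188.00 = £5,872.00.
Then at r₁ with £188.00/mo: n₂ = −ln(1 − r₁·B/P)/ln(1+r₁) ≈ 49.63 → 50 more payments.

56 payments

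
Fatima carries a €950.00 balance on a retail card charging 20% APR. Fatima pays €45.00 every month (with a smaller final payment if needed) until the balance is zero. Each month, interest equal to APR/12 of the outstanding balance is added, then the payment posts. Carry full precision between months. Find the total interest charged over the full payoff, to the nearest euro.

€231

Monthly rate r = 20%/12 = 1.66667% = 0.0166667.
Payoff takes n = ⌈−ln(1 − rB₀/P)/ln(1+r)⌉ = ⌈26.234⌉ = 27 payments; the last is €10.61.
Total paid = 26·€45.00 + €10.61 = €1,180.61.
Total interest = total paid − principal = €1,180.61 − €950.00 = €230.61.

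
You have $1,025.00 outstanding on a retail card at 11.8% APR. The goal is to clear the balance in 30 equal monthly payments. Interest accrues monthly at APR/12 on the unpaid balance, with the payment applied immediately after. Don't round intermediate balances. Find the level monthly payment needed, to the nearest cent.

$39.62

Monthly rate r = 11.8%/12 = 0.983333% = 0.00983333.
Level-payment amortization: P = B₀·r / (1 − (1+r)^(−n)) = 1025.00·0.00983333 / (1 − 1.00983^(−30)).
Denominator 1 − (1+r)^(−30) = 0.254394786.
P = 10.0792 / 0.254394786 ≈ 39.62.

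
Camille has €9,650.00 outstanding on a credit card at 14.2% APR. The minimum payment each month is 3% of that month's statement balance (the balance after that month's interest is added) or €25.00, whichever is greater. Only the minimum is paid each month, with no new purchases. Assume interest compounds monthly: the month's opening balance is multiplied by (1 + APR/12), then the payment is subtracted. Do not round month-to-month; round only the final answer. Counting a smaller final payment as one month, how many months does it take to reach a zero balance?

Monthly rate r = 14.2%/12 = 1.18333% = 0.0118333.
While 3% of the post-interest balance exceeds €25.00, each month B ← (B·(1+r))·(1 − 0.03), i.e. B shrinks by the factor (1+r)·0.97 = 0.98148.
This holds for months 1–132. Entering month 133 the balance is €818.05; 3% of the post-interest balance is now below €25.00, so the flat €25.00 minimum applies from here.
From month 133 a fixed €25.00 at rate r clears €818.05 in 42 more payments. Total: 132 + 42 = 174 months.

174 months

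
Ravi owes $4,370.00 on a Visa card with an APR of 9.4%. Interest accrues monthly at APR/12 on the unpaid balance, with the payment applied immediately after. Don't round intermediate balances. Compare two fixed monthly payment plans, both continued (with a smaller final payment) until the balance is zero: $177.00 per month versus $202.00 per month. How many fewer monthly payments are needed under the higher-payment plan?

4 fewer payments

Monthly rate r = 9.4%/12 = 0.783333% = 0.00783333.
At $177.00/mo: n = ⌈−ln(1 − rB₀/P)/ln(1+r)⌉ = 28 payments (last $96.59); total interest = total paid − $4,370.00 = $505.59.
At $202.00/mo: 24 payments (last $161.12); total interest $437.12.
Payments saved = 28 − 24 = 4.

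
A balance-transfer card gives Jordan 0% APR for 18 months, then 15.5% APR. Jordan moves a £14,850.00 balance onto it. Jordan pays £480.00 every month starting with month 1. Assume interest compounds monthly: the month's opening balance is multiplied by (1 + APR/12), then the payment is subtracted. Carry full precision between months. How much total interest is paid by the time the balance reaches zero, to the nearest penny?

£629.42

Promo months 1–18 at r₀ = 0%/12 = 0; months 19+ at r₁ = 15.5%/12 = 0.0129167.
After month 18 (no interest yet): B = £14,850.00 − 18·£480.00 = £6,210.00.
Then at r₁ with £480.00/mo: n₂ = −ln(1 − r₁·B/P)/ln(1+r₁) ≈ 14.25 → 15 more payments.
Total paid = 32·£480.00 + £119.42 = £15,479.42; interest = £15,479.42 − £14,850.00 = £629.42.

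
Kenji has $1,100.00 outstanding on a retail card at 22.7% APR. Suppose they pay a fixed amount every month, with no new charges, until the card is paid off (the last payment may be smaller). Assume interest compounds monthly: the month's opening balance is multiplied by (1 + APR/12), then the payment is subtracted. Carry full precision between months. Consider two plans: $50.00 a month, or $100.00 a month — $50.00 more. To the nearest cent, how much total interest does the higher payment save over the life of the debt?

Monthly rate r = 22.7%/12 = 1.89167% = 0.0189167.
At $50.00/mo: n = ⌈−ln(1 − rB₀/P)/ln(1+r)⌉ = 29 payments (last $35.90); total interest = total paid − $1,100.00 = $335.90.
At $100.00/mo: 13 payments (last $45.16); total interest $145.16.
Interest saved = $335.90 − $145.16 = $190.74.

$190.74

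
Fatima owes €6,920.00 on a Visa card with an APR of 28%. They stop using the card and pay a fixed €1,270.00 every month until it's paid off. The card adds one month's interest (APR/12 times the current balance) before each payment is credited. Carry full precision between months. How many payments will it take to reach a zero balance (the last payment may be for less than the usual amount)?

Monthly rate r = 28%/12 = 2.33333% = 0.0233333.
Recurrence: B ← B·(1+r) − €1,270.00.
Month 1: interest €161.47; balance after payment €5,811.47.
Month 2: interest €135.60; balance after payment €4,677.07.
Month 3: interest €109.13; balance after payment €3,516.20.
Month 4: interest €82.04; balance after payment €2,328.24.
Month 5: interest €54.33; balance after payment €1,112.57.
Month 6: interest €25.96; balance after payment €0.00.

6 payments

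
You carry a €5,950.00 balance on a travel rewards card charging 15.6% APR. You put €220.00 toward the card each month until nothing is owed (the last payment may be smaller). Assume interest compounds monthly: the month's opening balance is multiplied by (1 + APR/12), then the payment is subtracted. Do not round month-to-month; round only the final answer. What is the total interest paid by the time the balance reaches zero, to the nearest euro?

Monthly rate r = 15.6%/12 = 1.3% = 0.013.
Payoff takes n = ⌈−ln(1 − rB₀/P)/ln(1+r)⌉ = ⌈33.542⌉ = 34 payments; the last is €119.55.
Total paid = 33·€220.00 + €119.55 = €7,379.55.
Total interest = total paid − principal = €7,379.55 − €5,950.00 = €1,429.55.

€1,430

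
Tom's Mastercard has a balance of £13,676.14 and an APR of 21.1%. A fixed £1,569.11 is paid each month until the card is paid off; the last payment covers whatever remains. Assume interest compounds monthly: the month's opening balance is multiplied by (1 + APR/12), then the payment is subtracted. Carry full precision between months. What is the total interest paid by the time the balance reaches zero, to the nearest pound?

£1,303

Monthly rate r = 21.1%/12 = 1.75833% = 0.0175833.
Payoff takes n = ⌈−ln(1 − rB₀/P)/ln(1+r)⌉ = ⌈9.544⌉ = 10 payments; the last is £856.74.
Total paid = 9·£1,569.11 + £856.74 = £14,978.73.
Total interest = total paid − principal = £14,978.73 − £13,676.14 = £1,302.59.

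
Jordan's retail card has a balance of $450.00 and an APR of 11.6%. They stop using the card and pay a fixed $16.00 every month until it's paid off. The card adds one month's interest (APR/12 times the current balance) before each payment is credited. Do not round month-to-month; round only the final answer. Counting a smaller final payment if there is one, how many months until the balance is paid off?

Monthly rate r = 11.6%/12 = 0.966667% = 0.00966667.
Recurrence: B ← B·(1+r) − $16.00.
Month 1: interest $4.35; balance after payment $438.35.
Month 2: interest $4.24; balance after payment $426.59.
Closed form: n = −ln(1 − rB₀/P)/ln(1+r) = −ln(0.72812)/ln(1.00967) ≈ 32.981, so the balance reaches zero during payment 33.

33 months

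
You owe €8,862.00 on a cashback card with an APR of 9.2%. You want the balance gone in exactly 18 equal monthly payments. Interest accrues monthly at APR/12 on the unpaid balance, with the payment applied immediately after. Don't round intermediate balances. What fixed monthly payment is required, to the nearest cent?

Monthly rate r = 9.2%/12 = 0.766667% = 0.00766667.
Level-payment amortization: P = B₀·r / (1 − (1+r)^(−n)) = 8862.00·0.00766667 / (1 − 1.00767^(−18)).
Denominator 1 − (1+r)^(−18) = 0.128442718.
P = 67.942 / 0.128442718 ≈ 528.97.

€528.97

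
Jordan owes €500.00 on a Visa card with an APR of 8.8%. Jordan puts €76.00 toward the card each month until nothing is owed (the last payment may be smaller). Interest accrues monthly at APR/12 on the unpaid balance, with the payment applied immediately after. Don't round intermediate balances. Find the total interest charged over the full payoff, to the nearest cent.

€14.39

Monthly rate r = 8.8%/12 = 0.733333% = 0.00733333.
Payoff takes n = ⌈−ln(1 − rB₀/P)/ln(1+r)⌉ = ⌈6.768⌉ = 7 payments; the last is €58.39.
Total paid = 6·€76.00 + €58.39 = €514.39.
Total interest = total paid − principal = €514.39 − €500.00 = €14.39.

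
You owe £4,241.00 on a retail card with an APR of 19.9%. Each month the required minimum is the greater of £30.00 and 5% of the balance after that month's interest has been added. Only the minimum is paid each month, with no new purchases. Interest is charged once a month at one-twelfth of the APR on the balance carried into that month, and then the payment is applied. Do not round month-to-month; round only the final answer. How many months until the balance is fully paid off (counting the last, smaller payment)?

81 months

Monthly rate r = 19.9%/12 = 1.65833% = 0.0165833.
While 5% of the post-interest balance exceeds £30.00, each month B ← (B·(1+r))·(1 − 0.05), i.e. B shrinks by the factor (1+r)·0.95 = 0.96575.
This holds for months 1–57. Entering month 58 the balance is £581.92; 5% of the post-interest balance is now below £30.00, so the flat £30.00 minimum applies from here.
From month 58 a fixed £30.00 at rate r clears £581.92 in 24 more payments. Total: 57 + 24 = 81 months.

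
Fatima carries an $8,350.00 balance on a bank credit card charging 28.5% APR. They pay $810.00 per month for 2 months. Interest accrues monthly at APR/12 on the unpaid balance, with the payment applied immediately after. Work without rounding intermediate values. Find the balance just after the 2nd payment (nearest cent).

Monthly rate r = 28.5%/12 = 2.375% = 0.02375.
Each month: B ← B·(1+r) − $810.00.
Month 1: interest $198.31; balance after payment $7,738.31.
Month 2: interest $183.78; balance after payment $7,112.10.

$7,112.10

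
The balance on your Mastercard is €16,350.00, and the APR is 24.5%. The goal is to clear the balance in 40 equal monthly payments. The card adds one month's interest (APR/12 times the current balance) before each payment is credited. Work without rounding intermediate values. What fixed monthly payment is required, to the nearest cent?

€602.06

Monthly rate r = 24.5%/12 = 2.04167% = 0.0204167.
Level-payment amortization: P = B₀·r / (1 − (1+r)^(−n)) = 16350.00·0.0204167 / (1 − 1.02042^(−40)).
Denominator 1 − (1+r)^(−40) = 0.554448137.
P = 333.812 / 0.554448137 ≈ 602.06.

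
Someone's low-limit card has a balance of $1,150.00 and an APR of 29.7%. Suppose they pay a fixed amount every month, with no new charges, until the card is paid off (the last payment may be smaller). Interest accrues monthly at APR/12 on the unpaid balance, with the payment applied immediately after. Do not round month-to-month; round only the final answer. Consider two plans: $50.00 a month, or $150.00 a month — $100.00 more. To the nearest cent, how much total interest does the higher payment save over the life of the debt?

Monthly rate r = 29.7%/12 = 2.475% = 0.02475.
At $50.00/mo: n = ⌈−ln(1 − rB₀/P)/ln(1+r)⌉ = 35 payments (last $22.59); total interest = total paid − $1,150.00 = $572.59.
At $150.00/mo: 9 payments (last $91.38); total interest $141.38.
Interest saved = $572.59 − $141.38 = $431.21.

$431.21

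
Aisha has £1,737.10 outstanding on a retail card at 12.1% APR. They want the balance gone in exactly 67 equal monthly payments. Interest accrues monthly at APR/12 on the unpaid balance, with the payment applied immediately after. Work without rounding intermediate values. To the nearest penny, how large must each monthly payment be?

£35.79

Monthly rate r = 12.1%/12 = 1.00833% = 0.0100833.
Level-payment amortization: P = B₀·r / (1 − (1+r)^(−n)) = 1737.10·0.0100833 / (1 − 1.01008^(−67)).
Denominator 1 − (1+r)^(−67) = 0.48941594.
P = 17.5158 / 0.48941594 ≈ 35.79.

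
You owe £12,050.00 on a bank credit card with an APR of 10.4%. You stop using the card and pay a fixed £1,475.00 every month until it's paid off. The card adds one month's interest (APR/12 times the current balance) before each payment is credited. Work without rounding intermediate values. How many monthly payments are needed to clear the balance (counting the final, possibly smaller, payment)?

9 months

Monthly rate r = 10.4%/12 = 0.866667% = 0.00866667.
Recurrence: B ← B·(1+r) − £1,475.00.
Month 1: interest £104.43; balance after payment £10,679.43.
Month 2: interest £92.56; balance after payment £9,296.99.
Closed form: n = −ln(1 − rB₀/P)/ln(1+r) = −ln(0.9292)/ln(1.00867) ≈ 8.510, so the balance reaches zero during payment 9.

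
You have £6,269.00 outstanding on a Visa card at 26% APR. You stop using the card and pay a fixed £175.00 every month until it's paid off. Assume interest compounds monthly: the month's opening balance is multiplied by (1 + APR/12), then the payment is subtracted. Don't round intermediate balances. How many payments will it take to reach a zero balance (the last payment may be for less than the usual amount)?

Monthly rate r = 26%/12 = 2.16667% = 0.0216667.
Recurrence: B ← B·(1+r) − £175.00.
Month 1: interest £135.83; balance after payment £6,229.83.
Month 2: interest £134.98; balance after payment £6,189.81.
Closed form: n = −ln(1 − rB₀/P)/ln(1+r) = −ln(0.22384)/ln(1.02167) ≈ 69.830, so the balance reaches zero during payment 70.

70 months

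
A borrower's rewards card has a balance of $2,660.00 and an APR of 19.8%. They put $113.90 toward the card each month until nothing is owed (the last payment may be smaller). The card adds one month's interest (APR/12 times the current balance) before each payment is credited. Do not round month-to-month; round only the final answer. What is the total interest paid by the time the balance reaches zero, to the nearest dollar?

$727

Monthly rate r = 19.8%/12 = 1.65% = 0.0165.
Payoff takes n = ⌈−ln(1 − rB₀/P)/ln(1+r)⌉ = ⌈29.739⌉ = 30 payments; the last is $84.31.
Total paid = 29·$113.90 + $84.31 = $3,387.41.
Total interest = total paid − principal = $3,387.41 − $2,660.00 = $727.41.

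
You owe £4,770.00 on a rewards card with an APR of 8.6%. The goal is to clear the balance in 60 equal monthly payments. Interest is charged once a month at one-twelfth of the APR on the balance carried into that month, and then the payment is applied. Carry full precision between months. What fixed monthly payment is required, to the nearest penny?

Monthly rate r = 8.6%/12 = 0.716667% = 0.00716667.
Level-payment amortization: P = B₀·r / (1 − (1+r)^(−n)) = 4770.00·0.00716667 / (1 − 1.00717^(−60)).
Denominator 1 − (1+r)^(−60) = 0.348492577.
P = 34.185 / 0.348492577 ≈ 98.09.

£98.09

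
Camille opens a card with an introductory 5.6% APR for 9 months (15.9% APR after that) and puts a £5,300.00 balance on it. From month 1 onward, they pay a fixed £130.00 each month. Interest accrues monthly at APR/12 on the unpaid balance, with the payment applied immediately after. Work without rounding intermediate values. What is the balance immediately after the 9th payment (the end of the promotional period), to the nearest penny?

Promo months 1–9 at r₀ = 5.6%/12 = 0.00466667; months 10+ at r₁ = 15.9%/12 = 0.01325.
After month 9: iterate B ← B·(1+r₀) − £130.00 for 9 months → £4,334.72.

£4,334.72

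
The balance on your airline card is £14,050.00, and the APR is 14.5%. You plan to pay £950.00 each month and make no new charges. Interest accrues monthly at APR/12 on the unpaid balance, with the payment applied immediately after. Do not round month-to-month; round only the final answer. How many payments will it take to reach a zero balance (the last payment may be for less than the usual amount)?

Monthly rate r = 14.5%/12 = 1.20833% = 0.0120833.
Recurrence: B ← B·(1+r) − £950.00.
Month 1: interest £169.77; balance after payment £13,269.77.
Month 2: interest £160.34; balance after payment £12,480.11.
Closed form: n = −ln(1 − rB₀/P)/ln(1+r) = −ln(0.82129)/ln(1.01208) ≈ 16.391, so the balance reaches zero during payment 17.

17 months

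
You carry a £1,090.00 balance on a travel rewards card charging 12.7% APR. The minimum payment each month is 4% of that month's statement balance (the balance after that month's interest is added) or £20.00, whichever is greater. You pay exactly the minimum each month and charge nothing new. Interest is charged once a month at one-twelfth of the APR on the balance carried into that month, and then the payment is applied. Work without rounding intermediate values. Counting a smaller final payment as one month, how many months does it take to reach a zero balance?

Monthly rate r = 12.7%/12 = 1.05833% = 0.0105833.
While 4% of the post-interest balance exceeds £20.00, each month B ← (B·(1+r))·(1 − 0.04), i.e. B shrinks by the factor (1+r)·0.96 = 0.97016.
This holds for months 1–27. Entering month 28 the balance is £481.06; 4% of the post-interest balance is now below £20.00, so the flat £20.00 minimum applies from here.
From month 28 a fixed £20.00 at rate r clears £481.06 in 28 more payments. Total: 27 + 28 = 55 months.

55 months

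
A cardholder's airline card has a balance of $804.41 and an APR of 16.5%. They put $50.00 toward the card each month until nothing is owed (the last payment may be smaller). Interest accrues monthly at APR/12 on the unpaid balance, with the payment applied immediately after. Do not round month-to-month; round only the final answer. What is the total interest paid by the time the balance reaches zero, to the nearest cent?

Monthly rate r = 16.5%/12 = 1.375% = 0.01375.
Payoff takes n = ⌈−ln(1 − rB₀/P)/ln(1+r)⌉ = ⌈18.308⌉ = 19 payments; the last is $15.46.
Total paid = 18·$50.00 + $15.46 = $915.46.
Total interest = total paid − principal = $915.46 − $804.41 = $111.05.

$111.05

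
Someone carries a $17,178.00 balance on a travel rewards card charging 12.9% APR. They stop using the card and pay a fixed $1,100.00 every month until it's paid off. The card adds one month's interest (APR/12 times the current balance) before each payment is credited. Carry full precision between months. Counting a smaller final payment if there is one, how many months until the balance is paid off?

18 payments

Monthly rate r = 12.9%/12 = 1.075% = 0.01075.
Recurrence: B ← B·(1+r) − $1,100.00.
Month 1: interest $184.66; balance after payment $16,262.66.
Month 2: interest $174.82; balance after payment $15,337.49.
Closed form: n = −ln(1 − rB₀/P)/ln(1+r) = −ln(0.83212)/ln(1.01075) ≈ 17.187, so the balance reaches zero during payment 18.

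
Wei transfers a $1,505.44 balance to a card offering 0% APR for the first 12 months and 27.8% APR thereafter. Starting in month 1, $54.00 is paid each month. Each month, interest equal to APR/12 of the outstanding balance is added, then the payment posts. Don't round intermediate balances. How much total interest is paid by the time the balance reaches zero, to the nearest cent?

Promo months 1–12 at r₀ = 0%/12 = 0; months 13+ at r₁ = 27.8%/12 = 0.0231667.
After month 12 (no interest yet): B = $1,505.44 − 12·$54.00 = $857.44.
Then at r₁ with $54.00/mo: n₂ = −ln(1 − r₁·B/P)/ln(1+r₁) ≈ 20.03 → 21 more payments.
Total paid = 32·$54.00 + $1.39 = $1,729.39; interest = $1,729.39 − $1,505.44 = $223.95.

$223.95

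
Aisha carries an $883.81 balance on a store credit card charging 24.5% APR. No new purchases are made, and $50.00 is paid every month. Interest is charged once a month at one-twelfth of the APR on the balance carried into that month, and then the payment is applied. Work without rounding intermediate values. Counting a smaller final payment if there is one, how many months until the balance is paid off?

23 months

Monthly rate r = 24.5%/12 = 2.04167% = 0.0204167.
Recurrence: B ← B·(1+r) − $50.00.
Month 1: interest $18.04; balance after payment $851.85.
Month 2: interest $17.39; balance after payment $819.25.
Closed form: n = −ln(1 − rB₀/P)/ln(1+r) = −ln(0.63911)/ln(1.02042) ≈ 22.150, so the balance reaches zero during payment 23.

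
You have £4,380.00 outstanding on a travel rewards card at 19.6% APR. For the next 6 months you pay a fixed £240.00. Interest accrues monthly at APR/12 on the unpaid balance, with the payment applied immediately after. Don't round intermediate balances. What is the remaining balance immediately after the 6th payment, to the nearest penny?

£3,327.06

Monthly rate r = 19.6%/12 = 1.63333% = 0.0163333.
Each month: B ← B·(1+r) − £240.00.
Month 1: interest £71.54; balance after payment £4,211.54.
Month 2: interest £68.79; balance after payment £4,040.33.
Month 3: interest £65.99; balance after payment £3,866.32.
Month 4: interest £63.15; balance after payment £3,689.47.
Month 5: interest £60.26; balance after payment £3,509.73.
Month 6: interest £57.33; balance after payment £3,327.06.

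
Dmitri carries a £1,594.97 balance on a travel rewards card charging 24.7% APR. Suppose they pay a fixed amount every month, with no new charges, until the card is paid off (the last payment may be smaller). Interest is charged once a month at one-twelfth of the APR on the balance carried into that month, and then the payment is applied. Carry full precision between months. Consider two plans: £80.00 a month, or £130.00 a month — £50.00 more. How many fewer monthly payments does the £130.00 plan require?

Monthly rate r = 24.7%/12 = 2.05833% = 0.0205833.
At £80.00/mo: n = ⌈−ln(1 − rB₀/P)/ln(1+r)⌉ = 26 payments (last £74.29); total interest = total paid − £1,594.97 = £479.32.
At £130.00/mo: 15 payments (last £37.47); total interest £262.50.
Payments saved = 26 − 15 = 11.

11 fewer payments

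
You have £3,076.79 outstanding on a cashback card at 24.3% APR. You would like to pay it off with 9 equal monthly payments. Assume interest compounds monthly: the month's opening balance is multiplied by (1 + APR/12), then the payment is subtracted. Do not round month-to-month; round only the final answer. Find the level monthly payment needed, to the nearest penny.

Monthly rate r = 24.3%/12 = 2.025% = 0.02025.
Level-payment amortization: P = B₀·r / (1 − (1+r)^(−n)) = 3076.79·0.02025 / (1 − 1.02025^(−9)).
Denominator 1 − (1+r)^(−9) = 0.165088258.
P = 62.305 / 0.165088258 ≈ 377.40.

£377.40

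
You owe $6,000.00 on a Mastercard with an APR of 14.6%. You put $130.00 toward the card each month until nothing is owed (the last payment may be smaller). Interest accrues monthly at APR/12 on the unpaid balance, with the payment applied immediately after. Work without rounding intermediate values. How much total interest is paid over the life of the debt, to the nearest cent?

$2,863.14

Monthly rate r = 14.6%/12 = 1.21667% = 0.0121667.
Payoff takes n = ⌈−ln(1 − rB₀/P)/ln(1+r)⌉ = ⌈68.177⌉ = 69 payments; the last is $23.14.
Total paid = 68·$130.00 + $23.14 = $8,863.14.
Total interest = total paid − principal = $8,863.14 − $6,000.00 = $2,863.14.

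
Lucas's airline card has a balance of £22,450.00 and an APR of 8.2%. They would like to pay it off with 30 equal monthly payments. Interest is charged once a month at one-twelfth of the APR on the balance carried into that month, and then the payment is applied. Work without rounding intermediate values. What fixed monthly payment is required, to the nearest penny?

£830.20

Monthly rate r = 8.2%/12 = 0.683333% = 0.00683333.
Level-payment amortization: P = B₀·r / (1 − (1+r)^(−n)) = 22450.00·0.00683333 / (1 − 1.00683^(−30)).
Denominator 1 − (1+r)^(−30) = 0.184784479.
P = 153.408 / 0.184784479 ≈ 830.20.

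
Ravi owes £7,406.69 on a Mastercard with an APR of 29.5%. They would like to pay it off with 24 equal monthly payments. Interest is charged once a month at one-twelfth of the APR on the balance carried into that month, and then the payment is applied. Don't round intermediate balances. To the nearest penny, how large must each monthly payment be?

£412.23

Monthly rate r = 29.5%/12 = 2.45833% = 0.0245833.
Level-payment amortization: P = B₀·r / (1 − (1+r)^(−n)) = 7406.69·0.0245833 / (1 − 1.02458^(−24)).
Denominator 1 − (1+r)^(−24) = 0.441703235.
P = 182.081 / 0.441703235 ≈ 412.23.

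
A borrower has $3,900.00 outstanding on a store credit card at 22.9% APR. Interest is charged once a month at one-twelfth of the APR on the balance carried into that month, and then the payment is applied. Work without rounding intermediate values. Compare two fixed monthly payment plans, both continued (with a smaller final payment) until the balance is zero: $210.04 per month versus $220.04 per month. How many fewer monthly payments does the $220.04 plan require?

Monthly rate r = 22.9%/12 = 1.90833% = 0.0190833.
At $210.04/mo: n = ⌈−ln(1 − rB₀/P)/ln(1+r)⌉ = 24 payments (last $30.21); total interest = total paid − $3,900.00 = $961.13.
At $220.04/mo: 22 payments (last $185.00); total interest $905.84.
Payments saved = 24 − 22 = 2.

2 fewer payments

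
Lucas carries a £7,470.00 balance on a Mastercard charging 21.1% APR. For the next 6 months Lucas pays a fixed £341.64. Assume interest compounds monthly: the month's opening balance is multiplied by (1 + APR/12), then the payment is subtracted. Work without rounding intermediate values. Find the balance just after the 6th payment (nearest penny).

£6,151.46

Monthly rate r = 21.1%/12 = 1.75833% = 0.0175833.
Each month: B ← B·(1+r) − £341.64.
Month 1: interest £131.35; balance after payment £7,259.71.
Month 2: interest £127.65; balance after payment £7,045.72.
Month 3: interest £123.89; balance after payment £6,827.96.
Month 4: interest £120.06; balance after payment £6,606.38.
Month 5: interest £116.16; balance after payment £6,380.91.
Month 6: interest £112.20; balance after payment £6,151.46.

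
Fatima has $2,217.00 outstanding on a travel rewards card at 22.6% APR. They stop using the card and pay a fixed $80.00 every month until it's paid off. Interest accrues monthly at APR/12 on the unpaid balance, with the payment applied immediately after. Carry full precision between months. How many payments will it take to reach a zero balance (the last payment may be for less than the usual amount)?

40 payments

Monthly rate r = 22.6%/12 = 1.88333% = 0.0188333.
Recurrence: B ← B·(1+r) − $80.00.
Month 1: interest $41.75; balance after payment $2,178.75.
Month 2: interest $41.03; balance after payment $2,139.79.
Closed form: n = −ln(1 − rB₀/P)/ln(1+r) = −ln(0.47808)/ln(1.01883) ≈ 39.552, so the balance reaches zero during payment 40.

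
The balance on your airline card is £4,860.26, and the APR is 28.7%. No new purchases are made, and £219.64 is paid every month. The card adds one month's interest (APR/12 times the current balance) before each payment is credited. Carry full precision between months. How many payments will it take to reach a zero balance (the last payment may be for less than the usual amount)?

Monthly rate r = 28.7%/12 = 2.39167% = 0.0239167.
Recurrence: B ← B·(1+r) − £219.64.
Month 1: interest £116.24; balance after payment £4,756.86.
Month 2: interest £113.77; balance after payment £4,650.99.
Closed form: n = −ln(1 − rB₀/P)/ln(1+r) = −ln(0.47076)/ln(1.02392) ≈ 31.876, so the balance reaches zero during payment 32.

32 payments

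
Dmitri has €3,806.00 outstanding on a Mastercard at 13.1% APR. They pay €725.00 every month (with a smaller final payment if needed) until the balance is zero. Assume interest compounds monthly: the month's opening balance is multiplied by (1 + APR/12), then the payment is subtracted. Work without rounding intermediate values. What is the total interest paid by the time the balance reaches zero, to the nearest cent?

Monthly rate r = 13.1%/12 = 1.09167% = 0.0109167.
Payoff takes n = ⌈−ln(1 − rB₀/P)/ln(1+r)⌉ = ⌈5.436⌉ = 6 payments; the last is €316.74.
Total paid = 5·€725.00 + €316.74 = €3,941.74.
Total interest = total paid − principal = €3,941.74 − €3,806.00 = €135.74.

€135.74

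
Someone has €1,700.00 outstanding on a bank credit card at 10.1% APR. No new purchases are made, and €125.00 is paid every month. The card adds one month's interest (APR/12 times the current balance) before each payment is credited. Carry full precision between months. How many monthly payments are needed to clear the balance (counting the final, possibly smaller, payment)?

15 payments

Monthly rate r = 10.1%/12 = 0.841667% = 0.00841667.
Recurrence: B ← B·(1+r) − €125.00.
Month 1: interest €14.31; balance after payment €1,589.31.
Month 2: interest €13.38; balance after payment €1,477.69.
Closed form: n = −ln(1 − rB₀/P)/ln(1+r) = −ln(0.88553)/ln(1.00842) ≈ 14.504, so the balance reaches zero during payment 15.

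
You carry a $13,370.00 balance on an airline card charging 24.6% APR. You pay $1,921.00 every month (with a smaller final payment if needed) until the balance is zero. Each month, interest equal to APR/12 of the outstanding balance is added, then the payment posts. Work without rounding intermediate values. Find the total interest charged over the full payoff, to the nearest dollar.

$1,208

Monthly rate r = 24.6%/12 = 2.05% = 0.0205.
Payoff takes n = ⌈−ln(1 − rB₀/P)/ln(1+r)⌉ = ⌈7.586⌉ = 8 payments; the last is $1,130.58.
Total paid = 7·$1,921.00 + $1,130.58 = $14,577.58.
Total interest = total paid − principal = $14,577.58 − $13,370.00 = $1,207.58.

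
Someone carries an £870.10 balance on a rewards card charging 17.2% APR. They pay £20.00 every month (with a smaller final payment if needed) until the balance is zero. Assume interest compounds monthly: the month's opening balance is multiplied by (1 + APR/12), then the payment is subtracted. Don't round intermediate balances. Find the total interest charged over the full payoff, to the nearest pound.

£503

Monthly rate r = 17.2%/12 = 1.43333% = 0.0143333.
Payoff takes n = ⌈−ln(1 − rB₀/P)/ln(1+r)⌉ = ⌈68.652⌉ = 69 payments; the last is £13.07.
Total paid = 68·£20.00 + £13.07 = £1,373.07.
Total interest = total paid − principal = £1,373.07 − £870.10 = £502.97.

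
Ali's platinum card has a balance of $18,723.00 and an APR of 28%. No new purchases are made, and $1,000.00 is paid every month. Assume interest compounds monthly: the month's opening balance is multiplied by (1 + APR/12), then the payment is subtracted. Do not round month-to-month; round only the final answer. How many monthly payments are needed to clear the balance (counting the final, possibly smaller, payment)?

25 payments

Monthly rate r = 28%/12 = 2.33333% = 0.0233333.
Recurrence: B ← B·(1+r) − $1,000.00.
Month 1: interest $436.87; balance after payment $18,159.87.
Month 2: interest $423.73; balance after payment $17,583.60.
Closed form: n = −ln(1 − rB₀/P)/ln(1+r) = −ln(0.56313)/ln(1.02333) ≈ 24.897, so the balance reaches zero during payment 25.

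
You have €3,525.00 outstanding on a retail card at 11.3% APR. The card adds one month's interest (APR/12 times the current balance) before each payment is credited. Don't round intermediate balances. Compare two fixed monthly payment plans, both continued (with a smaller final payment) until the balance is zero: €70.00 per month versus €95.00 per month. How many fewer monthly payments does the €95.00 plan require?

23 fewer payments

Monthly rate r = 11.3%/12 = 0.941667% = 0.00941667.
At €70.00/mo: n = ⌈−ln(1 − rB₀/P)/ln(1+r)⌉ = 69 payments (last €41.08); total interest = total paid − €3,525.00 = €1,276.08.
At €95.00/mo: 46 payments (last €82.20); total interest €832.20.
Payments saved = 69 − 46 = 23.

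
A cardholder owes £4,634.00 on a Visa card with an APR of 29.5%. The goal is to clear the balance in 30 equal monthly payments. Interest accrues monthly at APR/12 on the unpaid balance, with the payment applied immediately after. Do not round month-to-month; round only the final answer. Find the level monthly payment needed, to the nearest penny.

Monthly rate r = 29.5%/12 = 2.45833% = 0.0245833.
Level-payment amortization: P = B₀·r / (1 − (1+r)^(−n)) = 4634.00·0.0245833 / (1 − 1.02458^(−30)).
Denominator 1 − (1+r)^(−30) = 0.517406588.
P = 113.919 / 0.517406588 ≈ 220.17.

£220.17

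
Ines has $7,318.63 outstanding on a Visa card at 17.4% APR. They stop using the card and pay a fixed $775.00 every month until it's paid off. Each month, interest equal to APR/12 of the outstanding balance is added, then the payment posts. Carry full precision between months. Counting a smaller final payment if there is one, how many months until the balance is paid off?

11 payments

Monthly rate r = 17.4%/12 = 1.45% = 0.0145.
Recurrence: B ← B·(1+r) − $775.00.
Month 1: interest $106.12; balance after payment $6,649.75.
Month 2: interest $96.42; balance after payment $5,971.17.
Closed form: n = −ln(1 − rB₀/P)/ln(1+r) = −ln(0.86307)/ln(1.0145) ≈ 10.229, so the balance reaches zero during payment 11.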